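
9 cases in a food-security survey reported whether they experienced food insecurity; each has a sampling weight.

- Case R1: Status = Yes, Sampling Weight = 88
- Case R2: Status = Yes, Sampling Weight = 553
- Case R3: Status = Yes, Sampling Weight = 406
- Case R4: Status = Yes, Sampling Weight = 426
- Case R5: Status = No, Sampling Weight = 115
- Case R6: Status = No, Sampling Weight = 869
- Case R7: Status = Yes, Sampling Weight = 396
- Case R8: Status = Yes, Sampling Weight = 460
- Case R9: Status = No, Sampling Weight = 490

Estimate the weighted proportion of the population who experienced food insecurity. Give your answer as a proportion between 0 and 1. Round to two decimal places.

Sum of weights for 'Yes' = 88 + 553 + 406 + 426 + 396 + 460 = 2329
Total weight = 88 + 553 + 406 + 426 + 115 + 869 + 396 + 460 + 490 = 3803
Weighted proportion = 2329 / 3803 = 0.61241125

0.61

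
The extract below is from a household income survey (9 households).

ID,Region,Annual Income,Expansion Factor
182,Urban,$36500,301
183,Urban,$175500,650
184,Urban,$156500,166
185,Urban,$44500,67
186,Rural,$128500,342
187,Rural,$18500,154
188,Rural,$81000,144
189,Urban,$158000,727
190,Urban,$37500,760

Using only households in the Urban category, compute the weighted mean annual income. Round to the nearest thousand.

111000

Urban rows: 182, 183, 184, 185, 189, 190
Weighted sum = 36500×301 + 175500×650 + 156500×166 + 44500×67 + 158000×727 + 37500×760
  = 10986500 + 114075000 + 25979000 + 2981500 + 114866000 + 28500000 = 297388000
Sum of weights = 301 + 650 + 166 + 67 + 727 + 760 = 2671
Weighted mean = 297388000 / 2671 = 111339.57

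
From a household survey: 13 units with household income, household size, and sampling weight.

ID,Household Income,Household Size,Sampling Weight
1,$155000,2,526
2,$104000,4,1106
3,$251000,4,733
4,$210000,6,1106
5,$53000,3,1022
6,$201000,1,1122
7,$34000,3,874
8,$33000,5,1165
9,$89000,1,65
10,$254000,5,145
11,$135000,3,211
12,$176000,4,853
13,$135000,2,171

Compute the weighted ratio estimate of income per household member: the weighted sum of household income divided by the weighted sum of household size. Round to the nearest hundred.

36700

Σ wᵢ·y = 1204959000
Σ wᵢ·x = 32856
Ratio = 1204959000 / 32856 = 36673.941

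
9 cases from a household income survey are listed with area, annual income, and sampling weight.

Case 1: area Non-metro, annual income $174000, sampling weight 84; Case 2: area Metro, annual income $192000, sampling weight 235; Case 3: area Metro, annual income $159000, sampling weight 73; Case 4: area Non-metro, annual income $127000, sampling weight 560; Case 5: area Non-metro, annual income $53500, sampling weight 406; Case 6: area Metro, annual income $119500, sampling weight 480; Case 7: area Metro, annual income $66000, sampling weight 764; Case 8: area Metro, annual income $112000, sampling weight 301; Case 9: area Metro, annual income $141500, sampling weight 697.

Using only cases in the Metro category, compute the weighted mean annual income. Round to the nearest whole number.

Metro rows: 2, 3, 6, 7, 8, 9
Weighted sum = 192000×235 + 159000×73 + 119500×480 + 66000×764 + 112000×301 + 141500×697
  = 45120000 + 11607000 + 57360000 + 50424000 + 33712000 + 98625500 = 296848500
Sum of weights = 235 + 73 + 480 + 764 + 301 + 697 = 2550
Weighted mean = 296848500 / 2550 = 116411.18

116411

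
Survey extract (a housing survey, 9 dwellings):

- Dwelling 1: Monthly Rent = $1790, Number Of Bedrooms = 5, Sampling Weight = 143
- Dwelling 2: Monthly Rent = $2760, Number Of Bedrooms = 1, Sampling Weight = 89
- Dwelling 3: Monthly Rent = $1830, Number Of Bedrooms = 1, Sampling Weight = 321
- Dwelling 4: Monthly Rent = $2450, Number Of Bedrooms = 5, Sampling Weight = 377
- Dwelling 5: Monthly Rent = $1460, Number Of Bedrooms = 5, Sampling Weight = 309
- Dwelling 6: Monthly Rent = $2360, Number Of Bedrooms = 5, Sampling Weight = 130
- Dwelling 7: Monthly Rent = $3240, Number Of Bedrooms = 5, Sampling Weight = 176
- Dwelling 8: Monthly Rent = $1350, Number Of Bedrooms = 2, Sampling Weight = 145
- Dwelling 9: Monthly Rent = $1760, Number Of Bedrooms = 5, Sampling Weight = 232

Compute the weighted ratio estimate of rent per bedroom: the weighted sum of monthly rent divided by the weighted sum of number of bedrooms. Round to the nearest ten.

520

Σ wᵢ·y = 1790×143 + 2760×89 + 1830×321 + 2450×377 + 1460×309 + 2360×130 + 3240×176 + 1350×145 + 1760×232
  = 255970 + 245640 + 587430 + 923650 + 451140 + 306800 + 570240 + 195750 + 408320 = 3944940
Σ wᵢ·x = 5×143 + 1×89 + 1×321 + 5×377 + 5×309 + 5×130 + 5×176 + 2×145 + 5×232
  = 7535
Ratio = 3944940 / 7535 = 523.54877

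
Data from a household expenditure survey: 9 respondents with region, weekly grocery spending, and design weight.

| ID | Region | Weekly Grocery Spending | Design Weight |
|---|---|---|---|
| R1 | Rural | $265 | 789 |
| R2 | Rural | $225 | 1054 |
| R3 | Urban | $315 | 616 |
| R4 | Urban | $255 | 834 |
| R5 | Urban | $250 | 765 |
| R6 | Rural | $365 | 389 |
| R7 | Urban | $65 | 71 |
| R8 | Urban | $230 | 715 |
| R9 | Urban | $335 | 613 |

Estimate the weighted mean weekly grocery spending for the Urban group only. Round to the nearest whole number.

269

Urban rows: R3, R4, R5, R7, R8, R9
Weighted sum = 315×616 + 255×834 + 250×765 + 65×71 + 230×715 + 335×613
  = 194040 + 212670 + 191250 + 4615 + 164450 + 205355 = 972380
Sum of weights = 616 + 834 + 765 + 71 + 715 + 613 = 3614
Weighted mean = 972380 / 3614 = 269.05921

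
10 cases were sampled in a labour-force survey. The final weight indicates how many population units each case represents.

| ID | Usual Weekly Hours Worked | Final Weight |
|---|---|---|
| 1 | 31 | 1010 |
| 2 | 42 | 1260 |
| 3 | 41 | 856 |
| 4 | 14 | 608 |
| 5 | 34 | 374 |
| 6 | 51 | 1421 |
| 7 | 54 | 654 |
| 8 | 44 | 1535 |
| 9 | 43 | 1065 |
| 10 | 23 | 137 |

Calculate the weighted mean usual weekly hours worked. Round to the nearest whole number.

Weighted sum = 31×1010 + 42×1260 + 41×856 + 14×608 + 34×374 + 51×1421 + 54×654 + 44×1535 + 43×1065 + 23×137
  = 31310 + 52920 + 35096 + 8512 + 12716 + 72471 + 35316 + 67540 + 45795 + 3151 = 364827
Sum of weights = 8920
Weighted mean = 364827 / 8920 = 40.899888

41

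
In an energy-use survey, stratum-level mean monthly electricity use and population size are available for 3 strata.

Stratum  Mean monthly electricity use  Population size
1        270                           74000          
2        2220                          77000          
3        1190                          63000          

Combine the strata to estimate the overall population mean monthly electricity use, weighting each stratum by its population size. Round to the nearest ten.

Σ Nₕ·x̄ₕ = 270×74000 + 2220×77000 + 1190×63000
  = 19980000 + 170940000 + 74970000 = 265890000
Σ Nₕ = 214000
Overall mean = 265890000 / 214000 = 1242.4766

1240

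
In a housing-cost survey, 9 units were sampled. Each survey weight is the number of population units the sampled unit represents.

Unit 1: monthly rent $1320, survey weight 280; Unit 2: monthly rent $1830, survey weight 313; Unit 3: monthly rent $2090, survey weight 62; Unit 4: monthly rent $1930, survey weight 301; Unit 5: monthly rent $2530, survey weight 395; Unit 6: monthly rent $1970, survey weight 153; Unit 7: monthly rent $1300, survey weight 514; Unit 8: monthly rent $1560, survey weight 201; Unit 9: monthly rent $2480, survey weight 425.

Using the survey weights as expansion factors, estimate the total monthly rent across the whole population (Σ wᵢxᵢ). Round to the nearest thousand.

4989000

Weighted total = 1320×280 + 1830×313 + 2090×62 + 1930×301 + 2530×395 + 1970×153 + 1300×514 + 1560×201 + 2480×425
  = 369600 + 572790 + 129580 + 580930 + 999350 + 301410 + 668200 + 313560 + 1054000 = 4989420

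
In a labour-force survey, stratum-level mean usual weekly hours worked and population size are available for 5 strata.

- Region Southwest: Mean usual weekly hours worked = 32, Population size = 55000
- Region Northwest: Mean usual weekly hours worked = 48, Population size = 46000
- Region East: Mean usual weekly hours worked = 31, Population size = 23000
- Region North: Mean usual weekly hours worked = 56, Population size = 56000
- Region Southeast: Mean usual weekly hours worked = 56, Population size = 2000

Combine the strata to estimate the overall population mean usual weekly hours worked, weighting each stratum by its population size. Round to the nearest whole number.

44

Σ Nₕ·x̄ₕ = 32×55000 + 48×46000 + 31×23000 + 56×56000 + 56×2000
  = 1760000 + 2208000 + 713000 + 3136000 + 112000 = 7929000
Σ Nₕ = 182000
Overall mean = 7929000 / 182000 = 43.565934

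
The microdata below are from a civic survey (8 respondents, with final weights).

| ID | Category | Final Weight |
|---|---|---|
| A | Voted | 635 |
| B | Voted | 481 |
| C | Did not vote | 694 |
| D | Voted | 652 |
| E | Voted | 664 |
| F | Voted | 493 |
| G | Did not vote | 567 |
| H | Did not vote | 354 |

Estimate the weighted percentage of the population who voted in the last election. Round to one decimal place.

Sum of weights for 'Voted' = 635 + 481 + 652 + 664 + 493 = 2925
Total weight = 4540
Weighted proportion = 2925 / 4540 = 0.64427313 → 64.427313%

64.4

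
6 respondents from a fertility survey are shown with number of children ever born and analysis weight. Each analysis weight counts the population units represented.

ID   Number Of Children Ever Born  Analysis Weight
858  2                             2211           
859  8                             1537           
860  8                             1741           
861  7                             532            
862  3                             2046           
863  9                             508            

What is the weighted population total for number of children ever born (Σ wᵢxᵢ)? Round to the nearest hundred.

45100

Weighted total = 2×2211 + 8×1537 + 8×1741 + 7×532 + 3×2046 + 9×508
  = 4422 + 12296 + 13928 + 3724 + 6138 + 4572 = 45080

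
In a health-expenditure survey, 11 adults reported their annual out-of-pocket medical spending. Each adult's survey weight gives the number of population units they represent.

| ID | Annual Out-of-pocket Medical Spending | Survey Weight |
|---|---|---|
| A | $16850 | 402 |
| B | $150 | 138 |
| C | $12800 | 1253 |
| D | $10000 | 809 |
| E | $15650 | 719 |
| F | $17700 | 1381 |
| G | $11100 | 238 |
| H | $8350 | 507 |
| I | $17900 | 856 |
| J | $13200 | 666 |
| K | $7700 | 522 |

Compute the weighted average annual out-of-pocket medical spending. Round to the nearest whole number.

13567

Weighted sum = 16850×402 + 150×138 + 12800×1253 + 10000×809 + 15650×719 + 17700×1381 + 11100×238 + 8350×507 + 17900×856 + 13200×666 + 7700×522
  = 6773700 + 20700 + 16038400 + 8090000 + 11252350 + 24443700 + 2641800 + 4233450 + 15322400 + 8791200 + 4019400 = 101627100
Sum of weights = 7491
Weighted mean = 101627100 / 7491 = 13566.56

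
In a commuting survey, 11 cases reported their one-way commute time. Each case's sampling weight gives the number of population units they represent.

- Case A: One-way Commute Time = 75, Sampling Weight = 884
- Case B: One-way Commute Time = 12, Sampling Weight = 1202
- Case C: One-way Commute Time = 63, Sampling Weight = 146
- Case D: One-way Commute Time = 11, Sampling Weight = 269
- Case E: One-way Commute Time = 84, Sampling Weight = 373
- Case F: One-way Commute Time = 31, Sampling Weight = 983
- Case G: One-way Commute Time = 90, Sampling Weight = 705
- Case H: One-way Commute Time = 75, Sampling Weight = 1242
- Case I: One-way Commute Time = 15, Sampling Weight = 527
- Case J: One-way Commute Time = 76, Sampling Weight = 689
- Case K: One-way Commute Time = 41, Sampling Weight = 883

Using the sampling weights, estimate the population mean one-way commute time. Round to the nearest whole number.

52

Weighted sum = 407758
Sum of weights = 7903
Weighted mean = 407758 / 7903 = 51.595344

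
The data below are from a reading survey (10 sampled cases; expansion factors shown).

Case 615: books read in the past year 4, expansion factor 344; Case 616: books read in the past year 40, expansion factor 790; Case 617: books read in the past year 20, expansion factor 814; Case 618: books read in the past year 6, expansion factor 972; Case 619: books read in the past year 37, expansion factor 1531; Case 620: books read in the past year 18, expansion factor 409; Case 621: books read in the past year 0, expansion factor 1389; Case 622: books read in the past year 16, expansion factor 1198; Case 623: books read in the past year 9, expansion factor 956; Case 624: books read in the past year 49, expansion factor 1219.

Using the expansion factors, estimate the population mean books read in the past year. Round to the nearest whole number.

Weighted sum = 4×344 + 40×790 + 20×814 + 6×972 + 37×1531 + 18×409 + 0×1389 + 16×1198 + 9×956 + 49×1219
  = 206600
Sum of weights = 344 + 790 + 814 + 972 + 1531 + 409 + 1389 + 1198 + 956 + 1219 = 9622
Weighted mean = 206600 / 9622 = 21.471628

21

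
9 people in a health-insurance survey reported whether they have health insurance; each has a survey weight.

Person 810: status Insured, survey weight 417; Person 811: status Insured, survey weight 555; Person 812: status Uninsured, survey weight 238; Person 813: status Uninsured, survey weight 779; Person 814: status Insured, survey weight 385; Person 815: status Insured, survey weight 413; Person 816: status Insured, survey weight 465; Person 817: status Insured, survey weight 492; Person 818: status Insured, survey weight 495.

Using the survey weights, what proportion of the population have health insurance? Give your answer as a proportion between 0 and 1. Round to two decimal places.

Sum of weights for 'Insured' = 417 + 555 + 385 + 413 + 465 + 492 + 495 = 3222
Total weight = 417 + 555 + 238 + 779 + 385 + 413 + 465 + 492 + 495 = 4239
Weighted proportion = 3222 / 4239 = 0.76008493

0.76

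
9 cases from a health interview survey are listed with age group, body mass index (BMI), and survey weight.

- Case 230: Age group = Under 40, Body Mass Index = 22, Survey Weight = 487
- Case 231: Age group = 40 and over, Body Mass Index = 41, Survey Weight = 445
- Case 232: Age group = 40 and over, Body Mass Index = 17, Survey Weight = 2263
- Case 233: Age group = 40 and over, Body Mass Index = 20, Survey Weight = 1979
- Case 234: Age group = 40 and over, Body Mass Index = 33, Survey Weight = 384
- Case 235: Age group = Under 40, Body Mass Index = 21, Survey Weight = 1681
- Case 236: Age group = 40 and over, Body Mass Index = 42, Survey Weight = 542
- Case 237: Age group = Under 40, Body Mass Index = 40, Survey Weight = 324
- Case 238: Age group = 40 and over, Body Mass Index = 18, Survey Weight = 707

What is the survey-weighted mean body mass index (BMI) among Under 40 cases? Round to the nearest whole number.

24

Under 40 rows: 230, 235, 237
Weighted sum = 22×487 + 21×1681 + 40×324
  = 58975
Sum of weights = 487 + 1681 + 324 = 2492
Weighted mean = 58975 / 2492 = 23.66573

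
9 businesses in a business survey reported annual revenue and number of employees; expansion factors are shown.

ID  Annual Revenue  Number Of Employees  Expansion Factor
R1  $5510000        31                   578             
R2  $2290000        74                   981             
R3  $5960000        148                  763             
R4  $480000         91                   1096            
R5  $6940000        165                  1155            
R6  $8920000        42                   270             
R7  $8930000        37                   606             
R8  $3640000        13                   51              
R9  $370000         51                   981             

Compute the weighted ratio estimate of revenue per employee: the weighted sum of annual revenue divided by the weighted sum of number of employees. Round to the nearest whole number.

Σ wᵢ·y = 5510000×578 + 2290000×981 + 5960000×763 + 480000×1096 + 6940000×1155 + 8920000×270 + 8930000×606 + 3640000×51 + 370000×981
  = 3184780000 + 2246490000 + 4547480000 + 526080000 + 8015700000 + 2408400000 + 5411580000 + 185640000 + 362970000 = 26889120000
Σ wᵢ·x = 578203
Ratio = 26889120000 / 578203 = 46504.636

46505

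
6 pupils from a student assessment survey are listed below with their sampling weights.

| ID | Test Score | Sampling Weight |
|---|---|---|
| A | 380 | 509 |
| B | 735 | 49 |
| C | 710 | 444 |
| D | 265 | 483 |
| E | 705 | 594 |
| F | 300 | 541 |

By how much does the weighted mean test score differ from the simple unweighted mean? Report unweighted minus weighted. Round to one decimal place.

37.3

Unweighted sum = 380 + 735 + 710 + 265 + 705 + 300 = 3095
Unweighted mean = 3095 / 6 = 515.83333
Weighted sum = 380×509 + 735×49 + 710×444 + 265×483 + 705×594 + 300×541
  = 193420 + 36015 + 315240 + 127995 + 418770 + 162300 = 1253740
Sum of weights = 2620
Weighted mean = 1253740 / 2620 = 478.52672
Difference (unweighted minus weighted) = 37.306616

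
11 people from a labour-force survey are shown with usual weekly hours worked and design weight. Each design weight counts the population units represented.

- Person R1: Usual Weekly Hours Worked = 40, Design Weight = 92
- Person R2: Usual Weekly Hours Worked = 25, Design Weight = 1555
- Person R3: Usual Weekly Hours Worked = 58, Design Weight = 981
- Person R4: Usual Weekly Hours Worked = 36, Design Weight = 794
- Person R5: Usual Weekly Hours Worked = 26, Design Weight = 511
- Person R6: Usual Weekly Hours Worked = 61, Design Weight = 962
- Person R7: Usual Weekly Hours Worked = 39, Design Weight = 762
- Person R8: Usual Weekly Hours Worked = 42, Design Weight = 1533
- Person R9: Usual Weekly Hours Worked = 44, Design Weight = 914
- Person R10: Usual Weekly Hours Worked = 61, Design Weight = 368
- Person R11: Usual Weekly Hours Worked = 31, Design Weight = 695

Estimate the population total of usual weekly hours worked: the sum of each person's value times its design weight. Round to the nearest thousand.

Weighted total = 40×92 + 25×1555 + 58×981 + 36×794 + 26×511 + 61×962 + 39×762 + 42×1533 + 44×914 + 61×368 + 31×695
  = 3680 + 38875 + 56898 + 28584 + 13286 + 58682 + 29718 + 64386 + 40216 + 22448 + 21545 = 378318

378000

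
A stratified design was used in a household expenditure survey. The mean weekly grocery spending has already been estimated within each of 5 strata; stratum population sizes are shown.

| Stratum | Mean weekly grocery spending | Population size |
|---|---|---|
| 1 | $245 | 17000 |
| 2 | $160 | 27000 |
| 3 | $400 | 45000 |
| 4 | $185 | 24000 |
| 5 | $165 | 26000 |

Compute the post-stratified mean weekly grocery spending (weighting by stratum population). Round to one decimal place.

253.3

Σ Nₕ·x̄ₕ = 245×17000 + 160×27000 + 400×45000 + 185×24000 + 165×26000
  = 4165000 + 4320000 + 18000000 + 4440000 + 4290000 = 35215000
Σ Nₕ = 17000 + 27000 + 45000 + 24000 + 26000 = 139000
Overall mean = 35215000 / 139000 = 253.34532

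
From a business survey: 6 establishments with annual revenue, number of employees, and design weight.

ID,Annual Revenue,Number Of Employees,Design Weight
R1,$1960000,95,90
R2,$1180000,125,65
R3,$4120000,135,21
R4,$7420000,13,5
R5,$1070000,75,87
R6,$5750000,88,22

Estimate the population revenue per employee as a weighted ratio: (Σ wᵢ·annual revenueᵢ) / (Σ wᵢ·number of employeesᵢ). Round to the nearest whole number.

21269

Σ wᵢ·y = 1960000×90 + 1180000×65 + 4120000×21 + 7420000×5 + 1070000×87 + 5750000×22
  = 596310000
Σ wᵢ·x = 95×90 + 125×65 + 135×21 + 13×5 + 75×87 + 88×22
  = 8550 + 8125 + 2835 + 65 + 6525 + 1936 = 28036
Ratio = 596310000 / 28036 = 21269.439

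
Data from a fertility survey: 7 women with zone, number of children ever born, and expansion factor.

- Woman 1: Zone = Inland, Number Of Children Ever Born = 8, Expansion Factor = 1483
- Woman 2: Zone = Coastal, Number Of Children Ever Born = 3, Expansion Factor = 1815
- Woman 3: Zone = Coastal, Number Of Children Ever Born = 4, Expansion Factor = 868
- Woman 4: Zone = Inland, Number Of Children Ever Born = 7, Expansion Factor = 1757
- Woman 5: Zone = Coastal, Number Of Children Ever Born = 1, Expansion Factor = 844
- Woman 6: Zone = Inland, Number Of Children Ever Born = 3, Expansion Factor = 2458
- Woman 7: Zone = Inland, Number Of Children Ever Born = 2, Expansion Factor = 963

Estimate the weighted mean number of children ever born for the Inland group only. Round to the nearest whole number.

5

Inland rows: 1, 4, 6, 7
Weighted sum = 8×1483 + 7×1757 + 3×2458 + 2×963
  = 11864 + 12299 + 7374 + 1926 = 33463
Sum of weights = 1483 + 1757 + 2458 + 963 = 6661
Weighted mean = 33463 / 6661 = 5.0237202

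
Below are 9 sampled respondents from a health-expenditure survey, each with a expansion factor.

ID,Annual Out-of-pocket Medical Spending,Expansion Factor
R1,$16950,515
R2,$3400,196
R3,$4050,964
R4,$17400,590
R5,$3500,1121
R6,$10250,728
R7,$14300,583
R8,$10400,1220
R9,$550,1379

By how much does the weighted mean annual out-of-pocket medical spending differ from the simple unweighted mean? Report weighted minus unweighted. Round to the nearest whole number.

Unweighted sum = 16950 + 3400 + 4050 + 17400 + 3500 + 10250 + 14300 + 10400 + 550 = 80800
Unweighted mean = 80800 / 9 = 8977.7778
Weighted sum = 16950×515 + 3400×196 + 4050×964 + 17400×590 + 3500×1121 + 10250×728 + 14300×583 + 10400×1220 + 550×1379
  = 8729250 + 666400 + 3904200 + 10266000 + 3923500 + 7462000 + 8336900 + 12688000 + 758450 = 56734700
Sum of weights = 515 + 196 + 964 + 590 + 1121 + 728 + 583 + 1220 + 1379 = 7296
Weighted mean = 56734700 / 7296 = 7776.1376
Difference (weighted minus unweighted) = -1201.6402

-1202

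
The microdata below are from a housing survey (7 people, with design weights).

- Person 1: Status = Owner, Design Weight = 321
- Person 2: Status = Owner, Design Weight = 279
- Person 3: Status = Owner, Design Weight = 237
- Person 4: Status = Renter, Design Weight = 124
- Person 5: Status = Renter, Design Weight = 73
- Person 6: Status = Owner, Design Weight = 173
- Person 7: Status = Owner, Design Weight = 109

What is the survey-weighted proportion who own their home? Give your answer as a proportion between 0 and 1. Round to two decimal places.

Sum of weights for 'Owner' = 321 + 279 + 237 + 173 + 109 = 1119
Total weight = 321 + 279 + 237 + 124 + 73 + 173 + 109 = 1316
Weighted proportion = 1119 / 1316 = 0.85030395

0.85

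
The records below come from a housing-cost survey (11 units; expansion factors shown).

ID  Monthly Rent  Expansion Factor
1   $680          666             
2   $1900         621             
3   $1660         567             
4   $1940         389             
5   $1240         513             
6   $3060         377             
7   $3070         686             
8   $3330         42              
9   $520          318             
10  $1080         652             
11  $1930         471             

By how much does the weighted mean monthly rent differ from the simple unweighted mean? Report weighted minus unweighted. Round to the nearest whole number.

-131

Unweighted sum = 680 + 1900 + 1660 + 1940 + 1240 + 3060 + 3070 + 3330 + 520 + 1080 + 1930 = 20410
Unweighted mean = 20410 / 11 = 1855.4545
Weighted sum = 680×666 + 1900×621 + 1660×567 + 1940×389 + 1240×513 + 3060×377 + 3070×686 + 3330×42 + 520×318 + 1080×652 + 1930×471
  = 452880 + 1179900 + 941220 + 754660 + 636120 + 1153620 + 2106020 + 139860 + 165360 + 704160 + 909030 = 9142830
Sum of weights = 666 + 621 + 567 + 389 + 513 + 377 + 686 + 42 + 318 + 652 + 471 = 5302
Weighted mean = 9142830 / 5302 = 1724.4115
Difference (weighted minus unweighted) = -131.043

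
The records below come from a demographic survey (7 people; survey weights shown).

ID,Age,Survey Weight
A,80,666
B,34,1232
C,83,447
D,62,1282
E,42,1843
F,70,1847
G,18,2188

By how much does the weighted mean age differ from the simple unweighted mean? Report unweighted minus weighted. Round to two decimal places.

Unweighted sum = 80 + 34 + 83 + 62 + 42 + 70 + 18 = 389
Unweighted mean = 389 / 7 = 55.571429
Weighted sum = 457833
Sum of weights = 9505
Weighted mean = 457833 / 9505 = 48.167596
Difference (unweighted minus weighted) = 7.4038326

7.40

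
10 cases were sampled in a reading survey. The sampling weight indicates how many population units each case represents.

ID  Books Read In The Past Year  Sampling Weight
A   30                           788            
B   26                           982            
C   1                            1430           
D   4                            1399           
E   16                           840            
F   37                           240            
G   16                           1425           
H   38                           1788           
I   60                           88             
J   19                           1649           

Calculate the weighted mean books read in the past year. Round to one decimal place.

Weighted sum = 30×788 + 26×982 + 1×1430 + 4×1399 + 16×840 + 37×240 + 16×1425 + 38×1788 + 60×88 + 19×1649
  = 23640 + 25532 + 1430 + 5596 + 13440 + 8880 + 22800 + 67944 + 5280 + 31331 = 205873
Sum of weights = 788 + 982 + 1430 + 1399 + 840 + 240 + 1425 + 1788 + 88 + 1649 = 10629
Weighted mean = 205873 / 10629 = 19.36899

19.4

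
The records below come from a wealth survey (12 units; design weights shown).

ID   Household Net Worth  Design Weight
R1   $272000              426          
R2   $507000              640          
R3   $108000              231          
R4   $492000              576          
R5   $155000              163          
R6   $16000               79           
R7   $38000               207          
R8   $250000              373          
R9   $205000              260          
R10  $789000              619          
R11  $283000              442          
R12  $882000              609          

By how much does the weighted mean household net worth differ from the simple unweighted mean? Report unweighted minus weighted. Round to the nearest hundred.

Unweighted sum = 3997000
Unweighted mean = 3997000 / 12 = 333083.33
Weighted sum = 272000×426 + 507000×640 + 108000×231 + 492000×576 + 155000×163 + 16000×79 + 38000×207 + 250000×373 + 205000×260 + 789000×619 + 283000×442 + 882000×609
  = 115872000 + 324480000 + 24948000 + 283392000 + 25265000 + 1264000 + 7866000 + 93250000 + 53300000 + 488391000 + 125086000 + 537138000 = 2080252000
Sum of weights = 4625
Weighted mean = 2080252000 / 4625 = 449784.22
Difference (unweighted minus weighted) = -116700.88

-116700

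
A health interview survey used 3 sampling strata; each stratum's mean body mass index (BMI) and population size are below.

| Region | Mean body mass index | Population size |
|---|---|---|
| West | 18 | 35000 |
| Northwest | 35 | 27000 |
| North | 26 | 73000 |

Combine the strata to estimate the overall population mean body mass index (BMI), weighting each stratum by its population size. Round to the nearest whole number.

Σ Nₕ·x̄ₕ = 18×35000 + 35×27000 + 26×73000
  = 630000 + 945000 + 1898000 = 3473000
Σ Nₕ = 35000 + 27000 + 73000 = 135000
Overall mean = 3473000 / 135000 = 25.725926

26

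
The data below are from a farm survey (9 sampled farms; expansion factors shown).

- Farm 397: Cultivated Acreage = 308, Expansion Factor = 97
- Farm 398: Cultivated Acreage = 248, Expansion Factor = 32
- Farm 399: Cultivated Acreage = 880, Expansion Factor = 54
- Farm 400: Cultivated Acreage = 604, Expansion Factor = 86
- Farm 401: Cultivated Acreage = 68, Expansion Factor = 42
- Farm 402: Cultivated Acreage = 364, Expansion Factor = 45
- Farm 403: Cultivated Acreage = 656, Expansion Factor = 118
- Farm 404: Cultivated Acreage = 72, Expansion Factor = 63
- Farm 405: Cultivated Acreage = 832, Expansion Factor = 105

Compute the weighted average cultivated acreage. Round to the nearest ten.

Weighted sum = 308×97 + 248×32 + 880×54 + 604×86 + 68×42 + 364×45 + 656×118 + 72×63 + 832×105
  = 325816
Sum of weights = 97 + 32 + 54 + 86 + 42 + 45 + 118 + 63 + 105 = 642
Weighted mean = 325816 / 642 = 507.50156

510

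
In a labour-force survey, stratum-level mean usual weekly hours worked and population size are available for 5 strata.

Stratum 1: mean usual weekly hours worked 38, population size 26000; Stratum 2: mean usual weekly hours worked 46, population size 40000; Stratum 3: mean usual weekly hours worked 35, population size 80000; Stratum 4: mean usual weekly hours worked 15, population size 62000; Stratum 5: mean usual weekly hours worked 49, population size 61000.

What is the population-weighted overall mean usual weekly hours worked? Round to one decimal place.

35.5

Σ Nₕ·x̄ₕ = 9547000
Σ Nₕ = 269000
Overall mean = 9547000 / 269000 = 35.490706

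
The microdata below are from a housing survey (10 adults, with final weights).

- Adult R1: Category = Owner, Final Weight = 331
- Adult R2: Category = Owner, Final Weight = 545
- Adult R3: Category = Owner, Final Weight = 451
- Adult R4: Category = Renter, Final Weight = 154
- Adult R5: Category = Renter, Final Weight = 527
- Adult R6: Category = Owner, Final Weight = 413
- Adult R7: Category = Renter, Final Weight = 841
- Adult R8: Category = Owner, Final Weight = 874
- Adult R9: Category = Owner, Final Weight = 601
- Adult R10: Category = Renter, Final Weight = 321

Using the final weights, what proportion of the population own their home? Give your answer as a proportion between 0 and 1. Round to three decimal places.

Sum of weights for 'Owner' = 331 + 545 + 451 + 413 + 874 + 601 = 3215
Total weight = 331 + 545 + 451 + 154 + 527 + 413 + 841 + 874 + 601 + 321 = 5058
Weighted proportion = 3215 / 5058 = 0.63562673

0.636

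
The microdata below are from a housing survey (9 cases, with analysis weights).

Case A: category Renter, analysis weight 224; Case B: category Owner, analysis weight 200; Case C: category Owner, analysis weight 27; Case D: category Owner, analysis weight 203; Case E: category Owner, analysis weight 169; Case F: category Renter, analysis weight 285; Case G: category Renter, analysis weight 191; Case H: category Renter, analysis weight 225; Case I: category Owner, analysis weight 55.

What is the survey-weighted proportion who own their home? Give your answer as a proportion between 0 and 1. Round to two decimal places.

Sum of weights for 'Owner' = 200 + 27 + 203 + 169 + 55 = 654
Total weight = 224 + 200 + 27 + 203 + 169 + 285 + 191 + 225 + 55 = 1579
Weighted proportion = 654 / 1579 = 0.41418619

0.41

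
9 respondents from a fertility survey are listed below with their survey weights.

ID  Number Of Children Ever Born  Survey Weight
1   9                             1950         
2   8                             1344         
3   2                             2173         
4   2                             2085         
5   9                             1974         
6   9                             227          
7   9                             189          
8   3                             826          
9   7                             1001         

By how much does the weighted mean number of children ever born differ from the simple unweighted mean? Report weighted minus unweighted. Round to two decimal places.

-0.68

Unweighted sum = 58
Unweighted mean = 58 / 9 = 6.4444444
Weighted sum = 9×1950 + 8×1344 + 2×2173 + 2×2085 + 9×1974 + 9×227 + 9×189 + 3×826 + 7×1001
  = 17550 + 10752 + 4346 + 4170 + 17766 + 2043 + 1701 + 2478 + 7007 = 67813
Sum of weights = 1950 + 1344 + 2173 + 2085 + 1974 + 227 + 189 + 826 + 1001 = 11769
Weighted mean = 67813 / 11769 = 5.7620019
Difference (weighted minus unweighted) = -0.68244258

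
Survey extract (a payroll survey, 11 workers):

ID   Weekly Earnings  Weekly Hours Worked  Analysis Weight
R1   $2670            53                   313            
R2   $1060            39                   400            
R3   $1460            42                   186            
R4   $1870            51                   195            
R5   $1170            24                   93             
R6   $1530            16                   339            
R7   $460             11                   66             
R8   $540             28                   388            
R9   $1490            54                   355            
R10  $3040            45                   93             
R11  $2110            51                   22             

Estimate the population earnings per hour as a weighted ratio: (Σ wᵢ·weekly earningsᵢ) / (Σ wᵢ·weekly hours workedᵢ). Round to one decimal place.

Σ wᵢ·y = 2670×313 + 1060×400 + 1460×186 + 1870×195 + 1170×93 + 1530×339 + 460×66 + 540×388 + 1490×355 + 3040×93 + 2110×22
  = 835710 + 424000 + 271560 + 364650 + 108810 + 518670 + 30360 + 209520 + 528950 + 282720 + 46420 = 3621370
Σ wᵢ·x = 53×313 + 39×400 + 42×186 + 51×195 + 24×93 + 16×339 + 11×66 + 28×388 + 54×355 + 45×93 + 51×22
  = 16589 + 15600 + 7812 + 9945 + 2232 + 5424 + 726 + 10864 + 19170 + 4185 + 1122 = 93669
Ratio = 3621370 / 93669 = 38.66135

38.7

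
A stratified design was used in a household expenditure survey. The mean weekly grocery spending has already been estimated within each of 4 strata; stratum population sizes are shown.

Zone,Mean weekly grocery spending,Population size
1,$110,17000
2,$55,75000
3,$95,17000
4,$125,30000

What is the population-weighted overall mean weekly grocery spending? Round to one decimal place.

81.7

Σ Nₕ·x̄ₕ = 110×17000 + 55×75000 + 95×17000 + 125×30000
  = 1870000 + 4125000 + 1615000 + 3750000 = 11360000
Σ Nₕ = 17000 + 75000 + 17000 + 30000 = 139000
Overall mean = 11360000 / 139000 = 81.726619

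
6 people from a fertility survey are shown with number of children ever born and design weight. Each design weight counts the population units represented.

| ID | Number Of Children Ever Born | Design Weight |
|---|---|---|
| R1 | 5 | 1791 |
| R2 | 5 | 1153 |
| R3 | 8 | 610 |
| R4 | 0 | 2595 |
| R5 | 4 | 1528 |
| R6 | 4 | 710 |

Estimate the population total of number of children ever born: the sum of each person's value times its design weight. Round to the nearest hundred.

Weighted total = 5×1791 + 5×1153 + 8×610 + 0×2595 + 4×1528 + 4×710
  = 8955 + 5765 + 4880 + 0 + 6112 + 2840 = 28552

28600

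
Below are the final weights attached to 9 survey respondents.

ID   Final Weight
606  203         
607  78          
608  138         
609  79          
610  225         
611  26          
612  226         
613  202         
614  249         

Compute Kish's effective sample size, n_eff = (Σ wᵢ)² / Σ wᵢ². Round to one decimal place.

7.3

Σ wᵢ = 203 + 78 + 138 + 79 + 225 + 26 + 226 + 202 + 249 = 1426
Σ wᵢ² = 41209 + 6084 + 19044 + 6241 + 50625 + 676 + 51076 + 40804 + 62001 = 277760
n_eff = 1426² / 277760 = 2033476 / 277760 = 7.3209821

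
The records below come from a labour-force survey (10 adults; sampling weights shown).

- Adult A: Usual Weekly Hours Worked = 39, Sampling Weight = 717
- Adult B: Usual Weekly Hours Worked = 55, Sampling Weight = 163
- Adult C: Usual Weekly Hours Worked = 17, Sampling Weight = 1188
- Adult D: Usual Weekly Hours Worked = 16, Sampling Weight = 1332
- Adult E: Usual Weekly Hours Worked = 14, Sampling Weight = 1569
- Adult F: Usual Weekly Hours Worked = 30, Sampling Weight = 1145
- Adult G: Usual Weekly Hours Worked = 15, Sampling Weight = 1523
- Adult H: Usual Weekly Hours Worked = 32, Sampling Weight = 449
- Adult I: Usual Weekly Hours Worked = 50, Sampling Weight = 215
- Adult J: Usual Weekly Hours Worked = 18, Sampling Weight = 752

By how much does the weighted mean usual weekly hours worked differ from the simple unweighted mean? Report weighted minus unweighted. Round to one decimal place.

-6.9

Unweighted sum = 39 + 55 + 17 + 16 + 14 + 30 + 15 + 32 + 50 + 18 = 286
Unweighted mean = 286 / 10 = 28.6
Weighted sum = 196251
Sum of weights = 717 + 163 + 1188 + 1332 + 1569 + 1145 + 1523 + 449 + 215 + 752 = 9053
Weighted mean = 196251 / 9053 = 21.678007
Difference (weighted minus unweighted) = -6.9219927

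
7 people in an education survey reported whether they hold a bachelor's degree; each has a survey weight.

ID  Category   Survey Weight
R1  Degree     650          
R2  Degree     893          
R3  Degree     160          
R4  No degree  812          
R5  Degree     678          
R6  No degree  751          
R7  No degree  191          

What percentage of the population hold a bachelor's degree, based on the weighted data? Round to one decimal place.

Sum of weights for 'Degree' = 650 + 893 + 160 + 678 = 2381
Total weight = 650 + 893 + 160 + 812 + 678 + 751 + 191 = 4135
Weighted proportion = 2381 / 4135 = 0.5758162 → 57.58162%

57.6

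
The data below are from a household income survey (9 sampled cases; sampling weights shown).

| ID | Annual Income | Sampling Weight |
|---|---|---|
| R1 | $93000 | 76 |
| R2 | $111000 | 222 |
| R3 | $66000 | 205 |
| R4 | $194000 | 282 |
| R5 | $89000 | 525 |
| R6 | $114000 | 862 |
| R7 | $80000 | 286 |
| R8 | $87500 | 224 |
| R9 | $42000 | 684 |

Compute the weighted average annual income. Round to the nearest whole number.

Weighted sum = 93000×76 + 111000×222 + 66000×205 + 194000×282 + 89000×525 + 114000×862 + 80000×286 + 87500×224 + 42000×684
  = 7068000 + 24642000 + 13530000 + 54708000 + 46725000 + 98268000 + 22880000 + 19600000 + 28728000 = 316149000
Sum of weights = 76 + 222 + 205 + 282 + 525 + 862 + 286 + 224 + 684 = 3366
Weighted mean = 316149000 / 3366 = 93924.242

93924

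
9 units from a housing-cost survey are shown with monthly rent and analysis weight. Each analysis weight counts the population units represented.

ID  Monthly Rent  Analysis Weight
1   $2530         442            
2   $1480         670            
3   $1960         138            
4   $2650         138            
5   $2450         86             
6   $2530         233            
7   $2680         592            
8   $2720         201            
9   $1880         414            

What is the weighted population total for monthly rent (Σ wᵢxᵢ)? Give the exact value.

Weighted total = 2530×442 + 1480×670 + 1960×138 + 2650×138 + 2450×86 + 2530×233 + 2680×592 + 2720×201 + 1880×414
  = 6457830

6457830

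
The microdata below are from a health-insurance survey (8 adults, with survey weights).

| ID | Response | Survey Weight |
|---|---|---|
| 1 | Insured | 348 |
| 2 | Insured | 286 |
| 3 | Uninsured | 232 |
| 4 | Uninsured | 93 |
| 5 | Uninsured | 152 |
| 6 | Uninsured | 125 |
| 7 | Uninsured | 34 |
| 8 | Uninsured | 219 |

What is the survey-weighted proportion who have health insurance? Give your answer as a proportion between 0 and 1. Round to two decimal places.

0.43

Sum of weights for 'Insured' = 348 + 286 = 634
Total weight = 348 + 286 + 232 + 93 + 152 + 125 + 34 + 219 = 1489
Weighted proportion = 634 / 1489 = 0.42578912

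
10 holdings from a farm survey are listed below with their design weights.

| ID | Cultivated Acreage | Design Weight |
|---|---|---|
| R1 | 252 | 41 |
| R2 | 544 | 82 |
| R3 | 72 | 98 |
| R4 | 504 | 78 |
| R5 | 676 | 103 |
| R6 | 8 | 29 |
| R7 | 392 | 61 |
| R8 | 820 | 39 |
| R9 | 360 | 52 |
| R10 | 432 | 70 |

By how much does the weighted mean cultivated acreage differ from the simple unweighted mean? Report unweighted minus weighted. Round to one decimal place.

-16.7

Unweighted sum = 252 + 544 + 72 + 504 + 676 + 8 + 392 + 820 + 360 + 432 = 4060
Unweighted mean = 4060 / 10 = 406
Weighted sum = 252×41 + 544×82 + 72×98 + 504×78 + 676×103 + 8×29 + 392×61 + 820×39 + 360×52 + 432×70
  = 276020
Sum of weights = 41 + 82 + 98 + 78 + 103 + 29 + 61 + 39 + 52 + 70 = 653
Weighted mean = 276020 / 653 = 422.69525
Difference (unweighted minus weighted) = -16.695253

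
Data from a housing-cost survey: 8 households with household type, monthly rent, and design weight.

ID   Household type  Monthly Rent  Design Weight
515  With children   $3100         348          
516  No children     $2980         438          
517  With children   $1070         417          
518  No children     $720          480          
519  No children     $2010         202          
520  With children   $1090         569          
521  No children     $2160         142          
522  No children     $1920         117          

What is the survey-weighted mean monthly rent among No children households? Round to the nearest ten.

No children rows: 516, 518, 519, 521, 522
Weighted sum = 2588220
Sum of weights = 438 + 480 + 202 + 142 + 117 = 1379
Weighted mean = 2588220 / 1379 = 1876.8818

1880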